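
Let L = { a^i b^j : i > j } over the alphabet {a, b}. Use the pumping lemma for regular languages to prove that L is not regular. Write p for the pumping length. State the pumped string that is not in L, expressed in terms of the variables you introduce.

Assume L is regular. Let p be the pumping length given by the pumping lemma.
Choose w = a^{p+1} b^p ∈ L, with |w| = 2p+1 ≥ p.
Write w = xyz as guaranteed by the lemma, with |xy| ≤ p and |y| ≥ 1.
Since the first p symbols of w are all a's and |xy| ≤ p, y lies entirely in the leading a-block: y = a^k for some k with 1 ≤ k ≤ p.
Consider xy^0z = xz = a^{p+1-k} b^p. Since k ≥ 1, the a-count p+1-k is at most p, so i > j fails; thus xz ∉ L.
This contradicts the pumping lemma, so L is not regular.

a^{p+1-k} b^p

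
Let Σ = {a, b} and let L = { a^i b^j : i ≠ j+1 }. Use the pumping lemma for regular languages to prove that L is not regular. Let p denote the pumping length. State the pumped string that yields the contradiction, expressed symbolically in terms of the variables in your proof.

a^{p+p!} b^{p+p!-1}

Assume L is regular. Let p be the pumping length given by the pumping lemma.
Choose w = a^p b^{p+p!-1}. Since p ≠ (p+p!-1)+1 = p+p!, w ∈ L; and |w| ≥ p.
Write w = xyz as guaranteed by the lemma, with |xy| ≤ p and |y| > 0.
The first p characters of w are a's, so xy (and hence y) consists only of a's. Write y = a^k, 1 ≤ k ≤ p.
Since 1 ≤ k ≤ p, k divides p!; set t = 1 + p!/k. Then xy^t z has p + (p!/k)·k = p + p! copies of a. Now the a-count is p+p! and (b-count)+1 = (p+p!-1)+1 = p+p!, so i ≠ j+1 fails. So xy^t z = a^{p+p!} b^{p+p!-1} ∉ L.
This is a contradiction; hence L is not regular.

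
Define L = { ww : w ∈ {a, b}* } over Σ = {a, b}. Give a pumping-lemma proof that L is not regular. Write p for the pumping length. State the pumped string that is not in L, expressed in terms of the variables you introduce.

a^{p+k} b^p a^p b^p

Suppose for contradiction that L is regular, and let p be the pumping length.
Take w = a^p b^p a^p b^p = uu where u = a^pb^p; then w ∈ L and |w| = 4p ≥ p.
Write w = xyz as guaranteed by the lemma, with |xy| ≤ p and y is nonempty.
The first p characters of w are a's, so xy (and hence y) consists only of a's. Write y = a^k, 1 ≤ k ≤ p.
Pump with i = 2: xy^2z = a^{p+k} b^p a^p b^p, of length 4p+k. Suppose this equals vv. The string starts with a and ends with b, so v does too; thus the boundary between the two copies of v is a b→a transition. There is exactly one such transition, at position 2p+k, so |v| = 2p+k and |vv| = 4p+2k ≠ 4p+k since k ≥ 1. So xy^2z ∉ L.
Contradiction. Therefore L is not regular.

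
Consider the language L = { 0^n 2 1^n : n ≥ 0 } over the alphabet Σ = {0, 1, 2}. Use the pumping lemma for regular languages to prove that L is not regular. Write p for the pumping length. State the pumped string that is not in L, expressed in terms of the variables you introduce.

0^{p+k} 2 1^p

Assume L is regular. Let p be the pumping length given by the pumping lemma.
Take w = 0^p 2 1^p ∈ L with |w| = 2p+1 ≥ p.
Write w = xyz as guaranteed by the lemma, with |xy| ≤ p and y is nonempty.
Since the first p symbols of w are all 0's and |xy| ≤ p, y lies entirely in the leading 0-block: y = 0^k for some k with 1 ≤ k ≤ p.
Pump with i = 2: xy^2z = 0^{p+k} 2 1^p, which would require p+k = p. But k ≥ 1, so xy^2z ∉ L.
This contradicts the pumping lemma, so L is not regular.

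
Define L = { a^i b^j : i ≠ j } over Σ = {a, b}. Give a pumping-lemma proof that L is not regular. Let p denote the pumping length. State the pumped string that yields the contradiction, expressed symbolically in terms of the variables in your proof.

a^{p+p!} b^{p+p!}

Toward a contradiction, assume L is regular with pumping length p.
Choose w = a^p b^{p+p!}. Since p ≠ p+p!, w ∈ L; and |w| ≥ p.
The pumping lemma gives a decomposition w = xyz where |xy| ≤ p and |y| > 0.
The first p characters of w are a's, so xy (and hence y) consists only of a's. Write y = a^k, 1 ≤ k ≤ p.
Since 1 ≤ k ≤ p, k divides p!; set t = 1 + p!/k. Then xy^t z has p + (p!/k)·k = p + p! copies of a. Now the a-count equals the b-count, so i ≠ j fails. So xy^t z = a^{p+p!} b^{p+p!} ∉ L.
This is a contradiction; hence L is not regular.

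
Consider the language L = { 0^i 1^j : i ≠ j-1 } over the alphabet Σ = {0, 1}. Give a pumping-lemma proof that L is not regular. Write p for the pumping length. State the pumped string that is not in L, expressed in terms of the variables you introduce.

0^{p+p!} 1^{p+p!+1}

Assume L is regular; let p be its pumping constant.
Choose w = 0^p 1^{p+p!+1}. Since p ≠ (p+p!+1)-1 = p+p!, w ∈ L; and |w| ≥ p.
The pumping lemma gives a decomposition w = xyz where |xy| ≤ p and y is nonempty.
Because |xy| ≤ p and w begins with p copies of 0, we have y = 0^k with 1 ≤ k ≤ p.
Since 1 ≤ k ≤ p, k divides p!; set t = 1 + p!/k. Then xy^t z has p + (p!/k)·k = p + p! copies of 0. Now the 0-count is p+p! and (1-count)-1 = (p+p!+1)-1 = p+p!, so i ≠ j-1 fails. So xy^t z = 0^{p+p!} 1^{p+p!+1} ∉ L.
This is a contradiction; hence L is not regular.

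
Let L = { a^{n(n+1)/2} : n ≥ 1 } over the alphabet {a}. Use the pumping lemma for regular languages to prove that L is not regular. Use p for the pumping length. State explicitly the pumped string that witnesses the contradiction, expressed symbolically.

a^{p(p+1)/2+k}

Assume L is regular; let p be its pumping constant.
Take w = a^{p(p+1)/2} ∈ L with |w| = p(p+1)/2 ≥ p.
Write w = xyz as guaranteed by the lemma, with |xy| ≤ p and |y| > 0.
Then y = a^k for some k with 1 ≤ k ≤ p.
Pump with i = 2: xy^2z = a^{p(p+1)/2+k}. Since 1 ≤ k ≤ p, p(p+1)/2 < p(p+1)/2+k ≤ p(p+1)/2+p < (p+1)(p+2)/2, so p(p+1)/2+k is strictly between consecutive triangular numbers. So xy^2z ∉ L.
Contradiction. Therefore L is not regular.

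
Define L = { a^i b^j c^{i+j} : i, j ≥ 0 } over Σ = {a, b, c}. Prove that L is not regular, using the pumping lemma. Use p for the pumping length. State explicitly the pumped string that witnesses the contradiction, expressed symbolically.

Toward a contradiction, assume L is regular with pumping length p.
Take w = a^p b^p c^{2p} ∈ L (with i=j=p, i+j=2p), |w| = 4p ≥ p.
Write w = xyz as guaranteed by the lemma, with |xy| ≤ p and |y| ≥ 1.
The first p characters of w are a's, so xy (and hence y) consists only of a's. Write y = a^k, 1 ≤ k ≤ p.
Consider xy^2z = a^{p+k} b^p c^{2p}. Now the a- and b-counts sum to 2p+k, but the c-count is 2p ≠ 2p+k. So xy^2z ∉ L.
Contradiction. Therefore L is not regular.

a^{p+k} b^p c^{2p}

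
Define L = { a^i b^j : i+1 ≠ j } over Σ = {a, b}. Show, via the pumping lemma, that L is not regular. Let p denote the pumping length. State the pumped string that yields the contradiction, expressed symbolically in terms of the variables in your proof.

Assume L is regular; let p be its pumping constant.
Choose w = a^p b^{p+p!+1}. Since p ≠ (p+p!+1)-1 = p+p!, w ∈ L; and |w| ≥ p.
The pumping lemma gives a decomposition w = xyz where |xy| ≤ p and |y| > 0.
The first p characters of w are a's, so xy (and hence y) consists only of a's. Write y = a^k, 1 ≤ k ≤ p.
Since 1 ≤ k ≤ p, k divides p!; set t = 1 + p!/k. Then xy^t z has p + (p!/k)·k = p + p! copies of a. Now the a-count is p+p! and (b-count)-1 = (p+p!+1)-1 = p+p!, so i+1 ≠ j fails. So xy^t z = a^{p+p!} b^{p+p!+1} ∉ L.
This is a contradiction; hence L is not regular.

a^{p+p!} b^{p+p!+1}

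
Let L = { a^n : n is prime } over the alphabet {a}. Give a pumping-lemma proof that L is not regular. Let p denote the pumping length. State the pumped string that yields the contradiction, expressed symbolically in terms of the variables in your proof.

a^{q(1+k)}

Toward a contradiction, assume L is regular with pumping length p.
Let q be a prime with q ≥ p+2 (infinitely many primes exist), and take w = a^q ∈ L with |w| = q ≥ p.
The pumping lemma gives a decomposition w = xyz where |xy| ≤ p and y is nonempty.
Then y = a^k for some k with 1 ≤ k ≤ p.
Since 1 ≤ k ≤ p, |xz| = q-k. Pump with i = q+1: |xy^{q+1}z| = (q-k)+(q+1)k = q+qk = q(1+k), which is composite (both factors ≥ 2). So xy^{q+1}z = a^{q(1+k)} ∉ L.
This is a contradiction; hence L is not regular.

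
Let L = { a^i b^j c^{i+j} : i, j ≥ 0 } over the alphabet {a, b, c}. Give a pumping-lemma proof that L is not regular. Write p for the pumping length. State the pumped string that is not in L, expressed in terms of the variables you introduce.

Assume L is regular; let p be its pumping constant.
Take w = a^p b^p c^{2p} ∈ L (with i=j=p, i+j=2p), |w| = 4p ≥ p.
Write w = xyz as guaranteed by the lemma, with |xy| ≤ p and |y| > 0.
The first p characters of w are a's, so xy (and hence y) consists only of a's. Write y = a^k, 1 ≤ k ≤ p.
Consider xy^2z = a^{p+k} b^p c^{2p}. Now the a- and b-counts sum to 2p+k, but the c-count is 2p ≠ 2p+k. So xy^2z ∉ L.
Contradiction. Therefore L is not regular.

a^{p+k} b^p c^{2p}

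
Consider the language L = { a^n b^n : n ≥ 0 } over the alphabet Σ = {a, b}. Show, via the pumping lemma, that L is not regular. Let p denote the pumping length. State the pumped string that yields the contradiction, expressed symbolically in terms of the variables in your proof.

Assume L is regular; let p be its pumping constant.
Choose w = a^p b^p, which is in L with |w| = 2p ≥ p.
By the pumping lemma, w = xyz with |xy| ≤ p and |y| ≥ 1.
The first p characters of w are a's, so xy (and hence y) consists only of a's. Write y = a^k, 1 ≤ k ≤ p.
Pump with i = 2: xy^2z = a^{p+k} b^p. For this to lie in L we would need p = p+k, which forces k = 0. But k ≥ 1, so xy^2z ∉ L.
Contradiction. Therefore L is not regular.

a^{p+k} b^p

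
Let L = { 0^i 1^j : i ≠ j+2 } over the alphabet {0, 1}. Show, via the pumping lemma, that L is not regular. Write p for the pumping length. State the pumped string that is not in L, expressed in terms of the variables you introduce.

0^{p+p!} 1^{p+p!-2}

Suppose for contradiction that L is regular, and let p be the pumping length.
Choose w = 0^p 1^{p+p!-2}. Since p ≠ (p+p!-2)+2 = p+p!, w ∈ L; and |w| ≥ p.
The pumping lemma gives a decomposition w = xyz where |xy| ≤ p and y is nonempty.
The first p characters of w are 0's, so xy (and hence y) consists only of 0's. Write y = 0^k, 1 ≤ k ≤ p.
Since 1 ≤ k ≤ p, k divides p!; set t = 1 + p!/k. Then xy^t z has p + (p!/k)·k = p + p! copies of 0. Now the 0-count is p+p! and (1-count)+2 = (p+p!-2)+2 = p+p!, so i ≠ j+2 fails. So xy^t z = 0^{p+p!} 1^{p+p!-2} ∉ L.
This contradicts the pumping lemma, so L is not regular.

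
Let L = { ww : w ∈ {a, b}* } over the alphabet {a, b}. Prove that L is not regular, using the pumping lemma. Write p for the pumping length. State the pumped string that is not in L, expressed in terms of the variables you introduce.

a^{p+k} b^p a^p b^p

Suppose for contradiction that L is regular, and let p be the pumping length.
Take w = a^p b^p a^p b^p = uu where u = a^pb^p; then w ∈ L and |w| = 4p ≥ p.
The pumping lemma gives a decomposition w = xyz where |xy| ≤ p and |y| > 0.
Because |xy| ≤ p and w begins with p copies of a, we have y = a^k with 1 ≤ k ≤ p.
Pump with i = 2: xy^2z = a^{p+k} b^p a^p b^p, of length 4p+k. Suppose this equals vv. The string starts with a and ends with b, so v does too; thus the boundary between the two copies of v is a b→a transition. There is exactly one such transition, at position 2p+k, so |v| = 2p+k and |vv| = 4p+2k ≠ 4p+k since k ≥ 1. So xy^2z ∉ L.
This is a contradiction; hence L is not regular.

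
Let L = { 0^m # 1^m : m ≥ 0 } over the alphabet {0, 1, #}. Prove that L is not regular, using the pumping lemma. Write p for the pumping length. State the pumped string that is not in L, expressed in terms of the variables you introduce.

Assume L is regular; let p be its pumping constant.
Take w = 0^p # 1^p ∈ L with |w| = 2p+1 ≥ p.
Write w = xyz as guaranteed by the lemma, with |xy| ≤ p and |y| > 0.
The first p characters of w are 0's, so xy (and hence y) consists only of 0's. Write y = 0^k, 1 ≤ k ≤ p.
Pump with i = 2: xy^2z = 0^{p+k} # 1^p, which would require p+k = p. But k ≥ 1, so xy^2z ∉ L.
This contradicts the pumping lemma, so L is not regular.

0^{p+k} # 1^p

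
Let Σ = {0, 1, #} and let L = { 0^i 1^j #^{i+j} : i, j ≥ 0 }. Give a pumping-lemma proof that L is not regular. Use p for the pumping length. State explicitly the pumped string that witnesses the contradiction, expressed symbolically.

0^{p+k} 1^p #^{2p}

Toward a contradiction, assume L is regular with pumping length p.
Take w = 0^p 1^p #^{2p} ∈ L (with i=j=p, i+j=2p), |w| = 4p ≥ p.
By the pumping lemma, w = xyz with |xy| ≤ p and |y| ≥ 1.
The first p characters of w are 0's, so xy (and hence y) consists only of 0's. Write y = 0^k, 1 ≤ k ≤ p.
Consider xy^2z = 0^{p+k} 1^p #^{2p}. Now the 0- and 1-counts sum to 2p+k, but the #-count is 2p ≠ 2p+k. So xy^2z ∉ L.
This is a contradiction; hence L is not regular.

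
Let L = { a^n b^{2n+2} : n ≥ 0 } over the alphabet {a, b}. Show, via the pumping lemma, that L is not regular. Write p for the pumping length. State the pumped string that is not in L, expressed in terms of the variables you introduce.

a^{p+k} b^{2p+2}

Suppose for contradiction that L is regular, and let p be the pumping length.
Take w = a^p b^{2p+2}. Then w ∈ L and |w| = 3p+2 ≥ p.
Write w = xyz as guaranteed by the lemma, with |xy| ≤ p and y is nonempty.
Since the first p symbols of w are all a's and |xy| ≤ p, y lies entirely in the leading a-block: y = a^k for some k with 1 ≤ k ≤ p.
Pump with i = 2: xy^2z = a^{p+k} b^{2p+2}. For this to lie in L we would need 2p+2 = 2(p+k)+2, which forces k = 0. But k ≥ 1, so xy^2z ∉ L.
This is a contradiction; hence L is not regular.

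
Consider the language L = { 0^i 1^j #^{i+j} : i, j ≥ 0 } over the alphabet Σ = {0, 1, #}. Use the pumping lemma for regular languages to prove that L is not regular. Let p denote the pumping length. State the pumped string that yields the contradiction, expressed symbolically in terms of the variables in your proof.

0^{p+k} 1^p #^{2p}

Toward a contradiction, assume L is regular with pumping length p.
Take w = 0^p 1^p #^{2p} ∈ L (with i=j=p, i+j=2p), |w| = 4p ≥ p.
By the pumping lemma, w = xyz with |xy| ≤ p and |y| > 0.
Since the first p symbols of w are all 0's and |xy| ≤ p, y lies entirely in the leading 0-block: y = 0^k for some k with 1 ≤ k ≤ p.
Consider xy^2z = 0^{p+k} 1^p #^{2p}. Now the 0- and 1-counts sum to 2p+k, but the #-count is 2p ≠ 2p+k. So xy^2z ∉ L.
This contradicts the pumping lemma, so L is not regular.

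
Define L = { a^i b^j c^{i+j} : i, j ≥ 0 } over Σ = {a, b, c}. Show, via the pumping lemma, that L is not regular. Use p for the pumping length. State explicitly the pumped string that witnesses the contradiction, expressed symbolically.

a^{p+k} b^p c^{2p}

Assume L is regular. Let p be the pumping length given by the pumping lemma.
Take w = a^p b^p c^{2p} ∈ L (with i=j=p, i+j=2p), |w| = 4p ≥ p.
The pumping lemma gives a decomposition w = xyz where |xy| ≤ p and |y| ≥ 1.
Since the first p symbols of w are all a's and |xy| ≤ p, y lies entirely in the leading a-block: y = a^k for some k with 1 ≤ k ≤ p.
Consider xy^2z = a^{p+k} b^p c^{2p}. Now the a- and b-counts sum to 2p+k, but the c-count is 2p ≠ 2p+k. So xy^2z ∉ L.
Contradiction. Therefore L is not regular.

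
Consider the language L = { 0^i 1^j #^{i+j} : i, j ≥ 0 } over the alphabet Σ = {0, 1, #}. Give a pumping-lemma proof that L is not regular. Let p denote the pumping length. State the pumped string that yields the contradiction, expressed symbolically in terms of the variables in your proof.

Toward a contradiction, assume L is regular with pumping length p.
Take w = 0^p 1^p #^{2p} ∈ L (with i=j=p, i+j=2p), |w| = 4p ≥ p.
The pumping lemma gives a decomposition w = xyz where |xy| ≤ p and y is nonempty.
Because |xy| ≤ p and w begins with p copies of 0, we have y = 0^k with 1 ≤ k ≤ p.
Consider xy^2z = 0^{p+k} 1^p #^{2p}. Now the 0- and 1-counts sum to 2p+k, but the #-count is 2p ≠ 2p+k. So xy^2z ∉ L.
This is a contradiction; hence L is not regular.

0^{p+k} 1^p #^{2p}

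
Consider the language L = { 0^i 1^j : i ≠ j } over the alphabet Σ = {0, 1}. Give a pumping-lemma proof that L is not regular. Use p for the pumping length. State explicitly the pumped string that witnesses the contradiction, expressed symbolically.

Toward a contradiction, assume L is regular with pumping length p.
Choose w = 0^p 1^{p+p!}. Since p ≠ p+p!, w ∈ L; and |w| ≥ p.
Write w = xyz as guaranteed by the lemma, with |xy| ≤ p and |y| ≥ 1.
The first p characters of w are 0's, so xy (and hence y) consists only of 0's. Write y = 0^k, 1 ≤ k ≤ p.
Since 1 ≤ k ≤ p, k divides p!; set t = 1 + p!/k. Then xy^t z has p + (p!/k)·k = p + p! copies of 0. Now the 0-count equals the 1-count, so i ≠ j fails. So xy^t z = 0^{p+p!} 1^{p+p!} ∉ L.
This is a contradiction; hence L is not regular.

0^{p+p!} 1^{p+p!}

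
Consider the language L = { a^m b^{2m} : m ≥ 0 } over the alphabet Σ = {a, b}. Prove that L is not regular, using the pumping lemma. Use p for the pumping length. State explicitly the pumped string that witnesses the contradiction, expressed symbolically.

Assume L is regular; let p be its pumping constant.
Let w = a^p b^{2p} ∈ L; note |w| = 3p ≥ p.
Write w = xyz as guaranteed by the lemma, with |xy| ≤ p and y is nonempty.
Since the first p symbols of w are all a's and |xy| ≤ p, y lies entirely in the leading a-block: y = a^k for some k with 1 ≤ k ≤ p.
Pump with i = 2: xy^2z = a^{p+k} b^{2p}. For this to lie in L we would need 2p = 2(p+k), which forces k = 0. But k ≥ 1, so xy^2z ∉ L.
This is a contradiction; hence L is not regular.

a^{p+k} b^{2p}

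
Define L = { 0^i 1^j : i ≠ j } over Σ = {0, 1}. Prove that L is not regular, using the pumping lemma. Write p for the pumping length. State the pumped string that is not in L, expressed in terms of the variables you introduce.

0^{p+p!} 1^{p+p!}

Suppose for contradiction that L is regular, and let p be the pumping length.
Choose w = 0^p 1^{p+p!}. Since p ≠ p+p!, w ∈ L; and |w| ≥ p.
The pumping lemma gives a decomposition w = xyz where |xy| ≤ p and |y| ≥ 1.
The first p characters of w are 0's, so xy (and hence y) consists only of 0's. Write y = 0^k, 1 ≤ k ≤ p.
Since 1 ≤ k ≤ p, k divides p!; set t = 1 + p!/k. Then xy^t z has p + (p!/k)·k = p + p! copies of 0. Now the 0-count equals the 1-count, so i ≠ j fails. So xy^t z = 0^{p+p!} 1^{p+p!} ∉ L.
This is a contradiction; hence L is not regular.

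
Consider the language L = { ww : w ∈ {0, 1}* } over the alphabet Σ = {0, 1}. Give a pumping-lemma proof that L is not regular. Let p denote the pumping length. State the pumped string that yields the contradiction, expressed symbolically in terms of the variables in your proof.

Assume L is regular; let p be its pumping constant.
Take w = 0^p 1^p 0^p 1^p = uu where u = 0^p1^p; then w ∈ L and |w| = 4p ≥ p.
By the pumping lemma, w = xyz with |xy| ≤ p and |y| ≥ 1.
Since the first p symbols of w are all 0's and |xy| ≤ p, y lies entirely in the leading 0-block: y = 0^k for some k with 1 ≤ k ≤ p.
Pump with i = 2: xy^2z = 0^{p+k} 1^p 0^p 1^p, of length 4p+k. Suppose this equals vv. The string starts with 0 and ends with 1, so v does too; thus the boundary between the two copies of v is a 1→0 transition. There is exactly one such transition, at position 2p+k, so |v| = 2p+k and |vv| = 4p+2k ≠ 4p+k since k ≥ 1. So xy^2z ∉ L.
This contradicts the pumping lemma, so L is not regular.

0^{p+k} 1^p 0^p 1^p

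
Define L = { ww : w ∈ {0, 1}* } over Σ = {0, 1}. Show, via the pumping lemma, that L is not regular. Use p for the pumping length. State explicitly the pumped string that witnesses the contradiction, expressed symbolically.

0^{p+k} 1^p 0^p 1^p

Toward a contradiction, assume L is regular with pumping length p.
Take w = 0^p 1^p 0^p 1^p = uu where u = 0^p1^p; then w ∈ L and |w| = 4p ≥ p.
Write w = xyz as guaranteed by the lemma, with |xy| ≤ p and y is nonempty.
Since the first p symbols of w are all 0's and |xy| ≤ p, y lies entirely in the leading 0-block: y = 0^k for some k with 1 ≤ k ≤ p.
Pump with i = 2: xy^2z = 0^{p+k} 1^p 0^p 1^p, of length 4p+k. Suppose this equals vv. The string starts with 0 and ends with 1, so v does too; thus the boundary between the two copies of v is a 1→0 transition. There is exactly one such transition, at position 2p+k, so |v| = 2p+k and |vv| = 4p+2k ≠ 4p+k since k ≥ 1. So xy^2z ∉ L.
This is a contradiction; hence L is not regular.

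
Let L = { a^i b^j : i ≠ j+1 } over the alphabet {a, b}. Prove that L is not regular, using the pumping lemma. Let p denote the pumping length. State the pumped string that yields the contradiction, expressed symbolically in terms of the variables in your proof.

Suppose for contradiction that L is regular, and let p be the pumping length.
Choose w = a^p b^{p+p!-1}. Since p ≠ (p+p!-1)+1 = p+p!, w ∈ L; and |w| ≥ p.
By the pumping lemma, w = xyz with |xy| ≤ p and |y| > 0.
Because |xy| ≤ p and w begins with p copies of a, we have y = a^k with 1 ≤ k ≤ p.
Since 1 ≤ k ≤ p, k divides p!; set t = 1 + p!/k. Then xy^t z has p + (p!/k)·k = p + p! copies of a. Now the a-count is p+p! and (b-count)+1 = (p+p!-1)+1 = p+p!, so i ≠ j+1 fails. So xy^t z = a^{p+p!} b^{p+p!-1} ∉ L.
This contradicts the pumping lemma, so L is not regular.

a^{p+p!} b^{p+p!-1}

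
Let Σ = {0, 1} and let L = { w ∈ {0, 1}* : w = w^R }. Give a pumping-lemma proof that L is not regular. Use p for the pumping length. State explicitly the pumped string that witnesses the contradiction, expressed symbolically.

0^{p+k} 1 0^p

Toward a contradiction, assume L is regular with pumping length p.
Take w = 0^p 1 0^p, a palindrome of length 2p+1 ≥ p.
The pumping lemma gives a decomposition w = xyz where |xy| ≤ p and y is nonempty.
Since the first p symbols of w are all 0's and |xy| ≤ p, y lies entirely in the leading 0-block: y = 0^k for some k with 1 ≤ k ≤ p.
Pump with i = 2: xy^2z = 0^{p+k} 1 0^p. Its reverse is 0^p 1 0^{p+k}, which differs from xy^2z since k ≥ 1. So xy^2z is not a palindrome and xy^2z ∉ L.
Contradiction. Therefore L is not regular.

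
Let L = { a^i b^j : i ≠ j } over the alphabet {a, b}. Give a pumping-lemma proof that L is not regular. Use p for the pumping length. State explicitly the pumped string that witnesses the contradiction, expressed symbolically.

Suppose for contradiction that L is regular, and let p be the pumping length.
Choose w = a^p b^{p+p!}. Since p ≠ p+p!, w ∈ L; and |w| ≥ p.
The pumping lemma gives a decomposition w = xyz where |xy| ≤ p and y is nonempty.
The first p characters of w are a's, so xy (and hence y) consists only of a's. Write y = a^k, 1 ≤ k ≤ p.
Since 1 ≤ k ≤ p, k divides p!; set t = 1 + p!/k. Then xy^t z has p + (p!/k)·k = p + p! copies of a. Now the a-count equals the b-count, so i ≠ j fails. So xy^t z = a^{p+p!} b^{p+p!} ∉ L.
Contradiction. Therefore L is not regular.

a^{p+p!} b^{p+p!}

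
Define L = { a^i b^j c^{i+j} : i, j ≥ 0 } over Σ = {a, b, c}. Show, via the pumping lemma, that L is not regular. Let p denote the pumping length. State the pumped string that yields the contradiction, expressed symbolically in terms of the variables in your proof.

a^{p+k} b^p c^{2p}

Assume L is regular; let p be its pumping constant.
Take w = a^p b^p c^{2p} ∈ L (with i=j=p, i+j=2p), |w| = 4p ≥ p.
By the pumping lemma, w = xyz with |xy| ≤ p and |y| ≥ 1.
The first p characters of w are a's, so xy (and hence y) consists only of a's. Write y = a^k, 1 ≤ k ≤ p.
Consider xy^2z = a^{p+k} b^p c^{2p}. Now the a- and b-counts sum to 2p+k, but the c-count is 2p ≠ 2p+k. So xy^2z ∉ L.
Contradiction. Therefore L is not regular.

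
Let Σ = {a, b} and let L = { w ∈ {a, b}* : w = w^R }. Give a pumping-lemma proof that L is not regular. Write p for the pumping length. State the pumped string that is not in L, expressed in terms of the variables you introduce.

Assume L is regular; let p be its pumping constant.
Take w = a^p b a^p, a palindrome of length 2p+1 ≥ p.
The pumping lemma gives a decomposition w = xyz where |xy| ≤ p and |y| ≥ 1.
Since the first p symbols of w are all a's and |xy| ≤ p, y lies entirely in the leading a-block: y = a^k for some k with 1 ≤ k ≤ p.
Pump with i = 2: xy^2z = a^{p+k} b a^p. Its reverse is a^p b a^{p+k}, which differs from xy^2z since k ≥ 1. So xy^2z is not a palindrome and xy^2z ∉ L.
This is a contradiction; hence L is not regular.

a^{p+k} b a^p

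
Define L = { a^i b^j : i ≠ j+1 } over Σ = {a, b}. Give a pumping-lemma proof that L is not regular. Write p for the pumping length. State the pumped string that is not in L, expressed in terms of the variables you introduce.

Toward a contradiction, assume L is regular with pumping length p.
Choose w = a^p b^{p+p!-1}. Since p ≠ (p+p!-1)+1 = p+p!, w ∈ L; and |w| ≥ p.
Write w = xyz as guaranteed by the lemma, with |xy| ≤ p and |y| > 0.
The first p characters of w are a's, so xy (and hence y) consists only of a's. Write y = a^k, 1 ≤ k ≤ p.
Since 1 ≤ k ≤ p, k divides p!; set t = 1 + p!/k. Then xy^t z has p + (p!/k)·k = p + p! copies of a. Now the a-count is p+p! and (b-count)+1 = (p+p!-1)+1 = p+p!, so i ≠ j+1 fails. So xy^t z = a^{p+p!} b^{p+p!-1} ∉ L.
Contradiction. Therefore L is not regular.

a^{p+p!} b^{p+p!-1}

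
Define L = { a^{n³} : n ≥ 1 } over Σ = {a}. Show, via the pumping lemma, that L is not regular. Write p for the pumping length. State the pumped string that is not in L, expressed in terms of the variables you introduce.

a^{p³+k}

Assume L is regular; let p be its pumping constant.
Take w = a^{p³} ∈ L with |w| = p³ ≥ p.
Write w = xyz as guaranteed by the lemma, with |xy| ≤ p and |y| > 0.
Then y = a^k for some k with 1 ≤ k ≤ p.
Pump with i = 2: xy^2z = a^{p³+k}. Since 1 ≤ k ≤ p, p³ < p³+k ≤ p³+p < p³+3p²+3p+1 = (p+1)³, so p³+k is not a perfect cube. So xy^2z ∉ L.
Contradiction. Therefore L is not regular.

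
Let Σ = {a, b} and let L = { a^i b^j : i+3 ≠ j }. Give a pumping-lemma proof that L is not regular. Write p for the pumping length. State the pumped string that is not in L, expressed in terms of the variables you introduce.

a^{p+p!} b^{p+p!+3}

Suppose for contradiction that L is regular, and let p be the pumping length.
Choose w = a^p b^{p+p!+3}. Since p ≠ (p+p!+3)-3 = p+p!, w ∈ L; and |w| ≥ p.
The pumping lemma gives a decomposition w = xyz where |xy| ≤ p and |y| > 0.
The first p characters of w are a's, so xy (and hence y) consists only of a's. Write y = a^k, 1 ≤ k ≤ p.
Since 1 ≤ k ≤ p, k divides p!; set t = 1 + p!/k. Then xy^t z has p + (p!/k)·k = p + p! copies of a. Now the a-count is p+p! and (b-count)-3 = (p+p!+3)-3 = p+p!, so i+3 ≠ j fails. So xy^t z = a^{p+p!} b^{p+p!+3} ∉ L.
This contradicts the pumping lemma, so L is not regular.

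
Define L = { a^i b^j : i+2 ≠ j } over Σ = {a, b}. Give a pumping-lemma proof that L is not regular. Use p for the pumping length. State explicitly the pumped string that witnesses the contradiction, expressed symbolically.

Suppose for contradiction that L is regular, and let p be the pumping length.
Choose w = a^p b^{p+p!+2}. Since p ≠ (p+p!+2)-2 = p+p!, w ∈ L; and |w| ≥ p.
By the pumping lemma, w = xyz with |xy| ≤ p and y is nonempty.
Since the first p symbols of w are all a's and |xy| ≤ p, y lies entirely in the leading a-block: y = a^k for some k with 1 ≤ k ≤ p.
Since 1 ≤ k ≤ p, k divides p!; set t = 1 + p!/k. Then xy^t z has p + (p!/k)·k = p + p! copies of a. Now the a-count is p+p! and (b-count)-2 = (p+p!+2)-2 = p+p!, so i+2 ≠ j fails. So xy^t z = a^{p+p!} b^{p+p!+2} ∉ L.
Contradiction. Therefore L is not regular.

a^{p+p!} b^{p+p!+2}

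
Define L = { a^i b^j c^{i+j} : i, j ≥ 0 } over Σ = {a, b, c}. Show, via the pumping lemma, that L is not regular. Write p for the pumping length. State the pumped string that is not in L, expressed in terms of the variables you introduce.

a^{p+k} b^p c^{2p}

Assume L is regular; let p be its pumping constant.
Take w = a^p b^p c^{2p} ∈ L (with i=j=p, i+j=2p), |w| = 4p ≥ p.
The pumping lemma gives a decomposition w = xyz where |xy| ≤ p and |y| > 0.
Since the first p symbols of w are all a's and |xy| ≤ p, y lies entirely in the leading a-block: y = a^k for some k with 1 ≤ k ≤ p.
Consider xy^2z = a^{p+k} b^p c^{2p}. Now the a- and b-counts sum to 2p+k, but the c-count is 2p ≠ 2p+k. So xy^2z ∉ L.
Contradiction. Therefore L is not regular.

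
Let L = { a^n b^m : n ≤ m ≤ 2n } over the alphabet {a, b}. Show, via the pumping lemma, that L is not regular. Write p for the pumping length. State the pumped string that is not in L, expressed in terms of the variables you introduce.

Toward a contradiction, assume L is regular with pumping length p.
Take w = a^p b^p ∈ L (since p ≤ p ≤ 2p), with |w| = 2p ≥ p.
By the pumping lemma, w = xyz with |xy| ≤ p and y is nonempty.
Since the first p symbols of w are all a's and |xy| ≤ p, y lies entirely in the leading a-block: y = a^k for some k with 1 ≤ k ≤ p.
Pump with i = 2: xy^2z = a^{p+k} b^p. Now n = p+k > p = m, so the condition n ≤ m fails. Thus xy^2z ∉ L.
This contradicts the pumping lemma, so L is not regular.

a^{p+k} b^p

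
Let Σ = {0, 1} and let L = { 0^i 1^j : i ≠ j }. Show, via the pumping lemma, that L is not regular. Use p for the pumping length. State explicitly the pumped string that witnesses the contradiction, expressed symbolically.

Suppose for contradiction that L is regular, and let p be the pumping length.
Choose w = 0^p 1^{p+p!}. Since p ≠ p+p!, w ∈ L; and |w| ≥ p.
Write w = xyz as guaranteed by the lemma, with |xy| ≤ p and y is nonempty.
The first p characters of w are 0's, so xy (and hence y) consists only of 0's. Write y = 0^k, 1 ≤ k ≤ p.
Since 1 ≤ k ≤ p, k divides p!; set t = 1 + p!/k. Then xy^t z has p + (p!/k)·k = p + p! copies of 0. Now the 0-count equals the 1-count, so i ≠ j fails. So xy^t z = 0^{p+p!} 1^{p+p!} ∉ L.
This contradicts the pumping lemma, so L is not regular.

0^{p+p!} 1^{p+p!}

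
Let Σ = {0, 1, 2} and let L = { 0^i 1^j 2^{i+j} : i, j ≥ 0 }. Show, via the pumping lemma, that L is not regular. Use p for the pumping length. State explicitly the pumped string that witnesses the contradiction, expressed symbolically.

Toward a contradiction, assume L is regular with pumping length p.
Take w = 0^p 1^p 2^{2p} ∈ L (with i=j=p, i+j=2p), |w| = 4p ≥ p.
By the pumping lemma, w = xyz with |xy| ≤ p and |y| ≥ 1.
Because |xy| ≤ p and w begins with p copies of 0, we have y = 0^k with 1 ≤ k ≤ p.
Consider xy^2z = 0^{p+k} 1^p 2^{2p}. Now the 0- and 1-counts sum to 2p+k, but the 2-count is 2p ≠ 2p+k. So xy^2z ∉ L.
This contradicts the pumping lemma, so L is not regular.

0^{p+k} 1^p 2^{2p}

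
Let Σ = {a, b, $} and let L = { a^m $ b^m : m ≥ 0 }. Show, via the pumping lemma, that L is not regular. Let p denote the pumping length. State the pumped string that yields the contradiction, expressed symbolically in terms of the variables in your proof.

Assume L is regular; let p be its pumping constant.
Take w = a^p $ b^p ∈ L with |w| = 2p+1 ≥ p.
The pumping lemma gives a decomposition w = xyz where |xy| ≤ p and y is nonempty.
The first p characters of w are a's, so xy (and hence y) consists only of a's. Write y = a^k, 1 ≤ k ≤ p.
Pump with i = 2: xy^2z = a^{p+k} $ b^p, which would require p+k = p. But k ≥ 1, so xy^2z ∉ L.
This is a contradiction; hence L is not regular.

a^{p+k} $ b^p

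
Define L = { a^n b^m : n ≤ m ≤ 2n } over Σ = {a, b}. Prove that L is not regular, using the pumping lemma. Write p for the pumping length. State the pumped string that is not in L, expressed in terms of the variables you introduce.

Assume L is regular; let p be its pumping constant.
Take w = a^p b^p ∈ L (since p ≤ p ≤ 2p), with |w| = 2p ≥ p.
Write w = xyz as guaranteed by the lemma, with |xy| ≤ p and y is nonempty.
Since the first p symbols of w are all a's and |xy| ≤ p, y lies entirely in the leading a-block: y = a^k for some k with 1 ≤ k ≤ p.
Pump with i = 2: xy^2z = a^{p+k} b^p. Now n = p+k > p = m, so the condition n ≤ m fails. Thus xy^2z ∉ L.
This is a contradiction; hence L is not regular.

a^{p+k} b^p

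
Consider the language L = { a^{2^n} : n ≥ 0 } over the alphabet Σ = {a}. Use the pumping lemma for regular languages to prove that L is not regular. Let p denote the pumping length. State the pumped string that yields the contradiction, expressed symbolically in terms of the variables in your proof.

a^{2^p+k}

Toward a contradiction, assume L is regular with pumping length p.
Take w = a^{2^p} ∈ L with |w| = 2^p ≥ p.
The pumping lemma gives a decomposition w = xyz where |xy| ≤ p and |y| ≥ 1.
Then y = a^k for some k with 1 ≤ k ≤ p.
Pump with i = 2: xy^2z = a^{2^p+k}. Since 1 ≤ k ≤ p < 2^p, we have 2^p < 2^p+k < 2^{p+1}, so 2^p+k is not a power of 2. So xy^2z ∉ L.
This contradicts the pumping lemma, so L is not regular.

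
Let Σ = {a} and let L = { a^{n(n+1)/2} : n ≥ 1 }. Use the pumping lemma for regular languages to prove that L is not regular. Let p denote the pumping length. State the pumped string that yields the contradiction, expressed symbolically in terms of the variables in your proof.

Assume L is regular; let p be its pumping constant.
Take w = a^{p(p+1)/2} ∈ L with |w| = p(p+1)/2 ≥ p.
By the pumping lemma, w = xyz with |xy| ≤ p and |y| > 0.
Then y = a^k for some k with 1 ≤ k ≤ p.
Pump with i = 2: xy^2z = a^{p(p+1)/2+k}. Since 1 ≤ k ≤ p, p(p+1)/2 < p(p+1)/2+k ≤ p(p+1)/2+p < (p+1)(p+2)/2, so p(p+1)/2+k is strictly between consecutive triangular numbers. So xy^2z ∉ L.
This is a contradiction; hence L is not regular.

a^{p(p+1)/2+k}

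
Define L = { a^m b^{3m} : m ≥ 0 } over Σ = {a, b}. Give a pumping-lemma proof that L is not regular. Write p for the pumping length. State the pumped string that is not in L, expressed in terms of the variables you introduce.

Toward a contradiction, assume L is regular with pumping length p.
Let w = a^p b^{3p} ∈ L; note |w| = 4p ≥ p.
By the pumping lemma, w = xyz with |xy| ≤ p and y is nonempty.
Since the first p symbols of w are all a's and |xy| ≤ p, y lies entirely in the leading a-block: y = a^k for some k with 1 ≤ k ≤ p.
Pump with i = 2: xy^2z = a^{p+k} b^{3p}. For this to lie in L we would need 3p = 3(p+k), which forces k = 0. But k ≥ 1, so xy^2z ∉ L.
Contradiction. Therefore L is not regular.

a^{p+k} b^{3p}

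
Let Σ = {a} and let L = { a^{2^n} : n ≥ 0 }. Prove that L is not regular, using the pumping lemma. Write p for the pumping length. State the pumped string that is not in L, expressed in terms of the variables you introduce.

a^{2^p+k}

Assume L is regular. Let p be the pumping length given by the pumping lemma.
Take w = a^{2^p} ∈ L with |w| = 2^p ≥ p.
The pumping lemma gives a decomposition w = xyz where |xy| ≤ p and |y| ≥ 1.
Then y = a^k for some k with 1 ≤ k ≤ p.
Pump with i = 2: xy^2z = a^{2^p+k}. Since 1 ≤ k ≤ p < 2^p, we have 2^p < 2^p+k < 2^{p+1}, so 2^p+k is not a power of 2. So xy^2z ∉ L.
Contradiction. Therefore L is not regular.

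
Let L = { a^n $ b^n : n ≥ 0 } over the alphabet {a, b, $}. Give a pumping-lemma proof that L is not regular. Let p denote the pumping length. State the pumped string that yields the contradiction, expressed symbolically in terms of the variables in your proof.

a^{p+k} $ b^p

Toward a contradiction, assume L is regular with pumping length p.
Take w = a^p $ b^p ∈ L with |w| = 2p+1 ≥ p.
By the pumping lemma, w = xyz with |xy| ≤ p and y is nonempty.
Because |xy| ≤ p and w begins with p copies of a, we have y = a^k with 1 ≤ k ≤ p.
Pump with i = 2: xy^2z = a^{p+k} $ b^p, which would require p+k = p. But k ≥ 1, so xy^2z ∉ L.
This contradicts the pumping lemma, so L is not regular.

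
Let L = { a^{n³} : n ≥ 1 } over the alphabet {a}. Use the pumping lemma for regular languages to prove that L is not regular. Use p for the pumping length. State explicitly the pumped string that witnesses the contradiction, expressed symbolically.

a^{p³+k}

Toward a contradiction, assume L is regular with pumping length p.
Take w = a^{p³} ∈ L with |w| = p³ ≥ p.
Write w = xyz as guaranteed by the lemma, with |xy| ≤ p and y is nonempty.
Then y = a^k for some k with 1 ≤ k ≤ p.
Pump with i = 2: xy^2z = a^{p³+k}. Since 1 ≤ k ≤ p, p³ < p³+k ≤ p³+p < p³+3p²+3p+1 = (p+1)³, so p³+k is not a perfect cube. So xy^2z ∉ L.
This is a contradiction; hence L is not regular.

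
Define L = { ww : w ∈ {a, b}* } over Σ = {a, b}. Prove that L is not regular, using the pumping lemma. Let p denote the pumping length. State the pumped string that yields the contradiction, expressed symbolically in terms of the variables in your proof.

a^{p+k} b^p a^p b^p

Toward a contradiction, assume L is regular with pumping length p.
Take w = a^p b^p a^p b^p = uu where u = a^pb^p; then w ∈ L and |w| = 4p ≥ p.
By the pumping lemma, w = xyz with |xy| ≤ p and |y| > 0.
Since the first p symbols of w are all a's and |xy| ≤ p, y lies entirely in the leading a-block: y = a^k for some k with 1 ≤ k ≤ p.
Pump with i = 2: xy^2z = a^{p+k} b^p a^p b^p, of length 4p+k. Suppose this equals vv. The string starts with a and ends with b, so v does too; thus the boundary between the two copies of v is a b→a transition. There is exactly one such transition, at position 2p+k, so |v| = 2p+k and |vv| = 4p+2k ≠ 4p+k since k ≥ 1. So xy^2z ∉ L.
This contradicts the pumping lemma, so L is not regular.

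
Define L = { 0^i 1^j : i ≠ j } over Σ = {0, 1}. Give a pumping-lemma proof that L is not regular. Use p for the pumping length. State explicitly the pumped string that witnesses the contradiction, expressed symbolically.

Assume L is regular; let p be its pumping constant.
Choose w = 0^p 1^{p+p!}. Since p ≠ p+p!, w ∈ L; and |w| ≥ p.
By the pumping lemma, w = xyz with |xy| ≤ p and |y| ≥ 1.
Because |xy| ≤ p and w begins with p copies of 0, we have y = 0^k with 1 ≤ k ≤ p.
Since 1 ≤ k ≤ p, k divides p!; set t = 1 + p!/k. Then xy^t z has p + (p!/k)·k = p + p! copies of 0. Now the 0-count equals the 1-count, so i ≠ j fails. So xy^t z = 0^{p+p!} 1^{p+p!} ∉ L.
Contradiction. Therefore L is not regular.

0^{p+p!} 1^{p+p!}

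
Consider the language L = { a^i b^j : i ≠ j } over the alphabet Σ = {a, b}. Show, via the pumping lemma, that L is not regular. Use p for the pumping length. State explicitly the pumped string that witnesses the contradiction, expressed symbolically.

Suppose for contradiction that L is regular, and let p be the pumping length.
Choose w = a^p b^{p+p!}. Since p ≠ p+p!, w ∈ L; and |w| ≥ p.
By the pumping lemma, w = xyz with |xy| ≤ p and |y| ≥ 1.
Since the first p symbols of w are all a's and |xy| ≤ p, y lies entirely in the leading a-block: y = a^k for some k with 1 ≤ k ≤ p.
Since 1 ≤ k ≤ p, k divides p!; set t = 1 + p!/k. Then xy^t z has p + (p!/k)·k = p + p! copies of a. Now the a-count equals the b-count, so i ≠ j fails. So xy^t z = a^{p+p!} b^{p+p!} ∉ L.
Contradiction. Therefore L is not regular.

a^{p+p!} b^{p+p!}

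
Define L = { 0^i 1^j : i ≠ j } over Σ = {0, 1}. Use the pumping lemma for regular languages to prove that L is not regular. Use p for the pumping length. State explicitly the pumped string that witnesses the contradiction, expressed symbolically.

0^{p+p!} 1^{p+p!}

Assume L is regular. Let p be the pumping length given by the pumping lemma.
Choose w = 0^p 1^{p+p!}. Since p ≠ p+p!, w ∈ L; and |w| ≥ p.
Write w = xyz as guaranteed by the lemma, with |xy| ≤ p and |y| > 0.
Since the first p symbols of w are all 0's and |xy| ≤ p, y lies entirely in the leading 0-block: y = 0^k for some k with 1 ≤ k ≤ p.
Since 1 ≤ k ≤ p, k divides p!; set t = 1 + p!/k. Then xy^t z has p + (p!/k)·k = p + p! copies of 0. Now the 0-count equals the 1-count, so i ≠ j fails. So xy^t z = 0^{p+p!} 1^{p+p!} ∉ L.
This contradicts the pumping lemma, so L is not regular.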